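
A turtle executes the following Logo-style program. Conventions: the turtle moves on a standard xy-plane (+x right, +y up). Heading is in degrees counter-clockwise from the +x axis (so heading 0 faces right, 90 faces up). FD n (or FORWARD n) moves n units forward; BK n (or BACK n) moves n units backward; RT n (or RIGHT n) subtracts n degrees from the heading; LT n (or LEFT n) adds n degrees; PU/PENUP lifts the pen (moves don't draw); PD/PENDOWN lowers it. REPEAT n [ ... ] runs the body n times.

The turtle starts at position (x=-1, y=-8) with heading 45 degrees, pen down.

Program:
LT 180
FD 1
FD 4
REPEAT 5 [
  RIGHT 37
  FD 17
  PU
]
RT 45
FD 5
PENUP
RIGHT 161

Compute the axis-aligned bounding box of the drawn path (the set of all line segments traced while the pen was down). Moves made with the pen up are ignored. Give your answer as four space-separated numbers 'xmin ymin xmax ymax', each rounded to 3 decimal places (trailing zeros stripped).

Answer: -21.37 -13.901 -1 -8

Derivation:
Executing turtle program step by step:
Start: pos=(-1,-8), heading=45, pen down
LT 180: heading 45 -> 225
FD 1: (-1,-8) -> (-1.707,-8.707) [heading=225, draw]
FD 4: (-1.707,-8.707) -> (-4.536,-11.536) [heading=225, draw]
REPEAT 5 [
  -- iteration 1/5 --
  RT 37: heading 225 -> 188
  FD 17: (-4.536,-11.536) -> (-21.37,-13.901) [heading=188, draw]
  PU: pen up
  -- iteration 2/5 --
  RT 37: heading 188 -> 151
  FD 17: (-21.37,-13.901) -> (-36.239,-5.66) [heading=151, move]
  PU: pen up
  -- iteration 3/5 --
  RT 37: heading 151 -> 114
  FD 17: (-36.239,-5.66) -> (-43.153,9.871) [heading=114, move]
  PU: pen up
  -- iteration 4/5 --
  RT 37: heading 114 -> 77
  FD 17: (-43.153,9.871) -> (-39.329,26.435) [heading=77, move]
  PU: pen up
  -- iteration 5/5 --
  RT 37: heading 77 -> 40
  FD 17: (-39.329,26.435) -> (-26.306,37.362) [heading=40, move]
  PU: pen up
]
RT 45: heading 40 -> 355
FD 5: (-26.306,37.362) -> (-21.325,36.926) [heading=355, move]
PU: pen up
RT 161: heading 355 -> 194
Final: pos=(-21.325,36.926), heading=194, 3 segment(s) drawn

Segment endpoints: x in {-21.37, -4.536, -1.707, -1}, y in {-13.901, -11.536, -8.707, -8}
xmin=-21.37, ymin=-13.901, xmax=-1, ymax=-8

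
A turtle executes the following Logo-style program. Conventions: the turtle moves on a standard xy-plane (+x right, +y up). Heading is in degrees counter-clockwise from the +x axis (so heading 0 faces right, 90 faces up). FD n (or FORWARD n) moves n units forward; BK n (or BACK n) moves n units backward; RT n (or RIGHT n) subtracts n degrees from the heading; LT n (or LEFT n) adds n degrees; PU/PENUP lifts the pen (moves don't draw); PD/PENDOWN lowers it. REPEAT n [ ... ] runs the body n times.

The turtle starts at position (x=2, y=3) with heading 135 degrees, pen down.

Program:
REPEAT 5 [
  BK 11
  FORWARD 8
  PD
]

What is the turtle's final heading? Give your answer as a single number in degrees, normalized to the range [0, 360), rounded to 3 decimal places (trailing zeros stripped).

Answer: 135

Derivation:
Executing turtle program step by step:
Start: pos=(2,3), heading=135, pen down
REPEAT 5 [
  -- iteration 1/5 --
  BK 11: (2,3) -> (9.778,-4.778) [heading=135, draw]
  FD 8: (9.778,-4.778) -> (4.121,0.879) [heading=135, draw]
  PD: pen down
  -- iteration 2/5 --
  BK 11: (4.121,0.879) -> (11.899,-6.899) [heading=135, draw]
  FD 8: (11.899,-6.899) -> (6.243,-1.243) [heading=135, draw]
  PD: pen down
  -- iteration 3/5 --
  BK 11: (6.243,-1.243) -> (14.021,-9.021) [heading=135, draw]
  FD 8: (14.021,-9.021) -> (8.364,-3.364) [heading=135, draw]
  PD: pen down
  -- iteration 4/5 --
  BK 11: (8.364,-3.364) -> (16.142,-11.142) [heading=135, draw]
  FD 8: (16.142,-11.142) -> (10.485,-5.485) [heading=135, draw]
  PD: pen down
  -- iteration 5/5 --
  BK 11: (10.485,-5.485) -> (18.263,-13.263) [heading=135, draw]
  FD 8: (18.263,-13.263) -> (12.607,-7.607) [heading=135, draw]
  PD: pen down
]
Final: pos=(12.607,-7.607), heading=135, 10 segment(s) drawn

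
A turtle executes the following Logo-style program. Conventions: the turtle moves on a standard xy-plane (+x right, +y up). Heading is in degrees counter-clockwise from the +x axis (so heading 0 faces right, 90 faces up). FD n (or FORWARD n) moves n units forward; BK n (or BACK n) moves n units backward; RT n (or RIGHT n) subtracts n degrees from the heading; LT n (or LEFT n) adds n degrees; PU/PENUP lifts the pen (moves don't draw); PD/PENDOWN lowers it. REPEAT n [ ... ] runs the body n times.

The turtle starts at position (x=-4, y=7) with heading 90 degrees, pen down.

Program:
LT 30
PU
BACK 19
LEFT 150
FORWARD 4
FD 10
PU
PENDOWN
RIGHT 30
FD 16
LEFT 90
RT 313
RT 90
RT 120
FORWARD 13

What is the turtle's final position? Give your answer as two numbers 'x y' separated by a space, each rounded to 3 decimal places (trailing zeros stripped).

Answer: -15.167 -34.387

Derivation:
Executing turtle program step by step:
Start: pos=(-4,7), heading=90, pen down
LT 30: heading 90 -> 120
PU: pen up
BK 19: (-4,7) -> (5.5,-9.454) [heading=120, move]
LT 150: heading 120 -> 270
FD 4: (5.5,-9.454) -> (5.5,-13.454) [heading=270, move]
FD 10: (5.5,-13.454) -> (5.5,-23.454) [heading=270, move]
PU: pen up
PD: pen down
RT 30: heading 270 -> 240
FD 16: (5.5,-23.454) -> (-2.5,-37.311) [heading=240, draw]
LT 90: heading 240 -> 330
RT 313: heading 330 -> 17
RT 90: heading 17 -> 287
RT 120: heading 287 -> 167
FD 13: (-2.5,-37.311) -> (-15.167,-34.387) [heading=167, draw]
Final: pos=(-15.167,-34.387), heading=167, 2 segment(s) drawn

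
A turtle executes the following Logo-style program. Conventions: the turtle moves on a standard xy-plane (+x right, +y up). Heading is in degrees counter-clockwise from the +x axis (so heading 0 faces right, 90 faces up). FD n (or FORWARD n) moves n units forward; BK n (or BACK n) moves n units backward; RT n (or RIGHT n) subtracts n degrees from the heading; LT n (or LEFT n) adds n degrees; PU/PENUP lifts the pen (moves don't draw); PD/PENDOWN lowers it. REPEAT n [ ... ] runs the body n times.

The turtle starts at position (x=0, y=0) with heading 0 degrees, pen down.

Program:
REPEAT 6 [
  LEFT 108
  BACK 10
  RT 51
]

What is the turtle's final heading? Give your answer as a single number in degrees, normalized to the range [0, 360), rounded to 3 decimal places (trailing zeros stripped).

Executing turtle program step by step:
Start: pos=(0,0), heading=0, pen down
REPEAT 6 [
  -- iteration 1/6 --
  LT 108: heading 0 -> 108
  BK 10: (0,0) -> (3.09,-9.511) [heading=108, draw]
  RT 51: heading 108 -> 57
  -- iteration 2/6 --
  LT 108: heading 57 -> 165
  BK 10: (3.09,-9.511) -> (12.749,-12.099) [heading=165, draw]
  RT 51: heading 165 -> 114
  -- iteration 3/6 --
  LT 108: heading 114 -> 222
  BK 10: (12.749,-12.099) -> (20.181,-5.407) [heading=222, draw]
  RT 51: heading 222 -> 171
  -- iteration 4/6 --
  LT 108: heading 171 -> 279
  BK 10: (20.181,-5.407) -> (18.617,4.469) [heading=279, draw]
  RT 51: heading 279 -> 228
  -- iteration 5/6 --
  LT 108: heading 228 -> 336
  BK 10: (18.617,4.469) -> (9.481,8.537) [heading=336, draw]
  RT 51: heading 336 -> 285
  -- iteration 6/6 --
  LT 108: heading 285 -> 33
  BK 10: (9.481,8.537) -> (1.094,3.09) [heading=33, draw]
  RT 51: heading 33 -> 342
]
Final: pos=(1.094,3.09), heading=342, 6 segment(s) drawn

Answer: 342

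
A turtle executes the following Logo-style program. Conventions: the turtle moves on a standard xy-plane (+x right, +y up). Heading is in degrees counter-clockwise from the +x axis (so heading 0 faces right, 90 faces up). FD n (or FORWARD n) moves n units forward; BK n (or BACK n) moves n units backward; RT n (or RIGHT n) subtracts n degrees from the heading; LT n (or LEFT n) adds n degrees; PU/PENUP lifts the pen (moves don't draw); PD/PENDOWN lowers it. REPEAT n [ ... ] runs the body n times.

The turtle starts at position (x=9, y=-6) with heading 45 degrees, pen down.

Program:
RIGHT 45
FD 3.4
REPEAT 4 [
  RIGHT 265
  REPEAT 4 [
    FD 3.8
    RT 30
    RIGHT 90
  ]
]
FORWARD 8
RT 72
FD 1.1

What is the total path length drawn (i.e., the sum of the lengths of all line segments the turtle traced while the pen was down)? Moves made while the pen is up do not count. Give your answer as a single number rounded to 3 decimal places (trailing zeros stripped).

Answer: 73.3

Derivation:
Executing turtle program step by step:
Start: pos=(9,-6), heading=45, pen down
RT 45: heading 45 -> 0
FD 3.4: (9,-6) -> (12.4,-6) [heading=0, draw]
REPEAT 4 [
  -- iteration 1/4 --
  RT 265: heading 0 -> 95
  REPEAT 4 [
    -- iteration 1/4 --
    FD 3.8: (12.4,-6) -> (12.069,-2.214) [heading=95, draw]
    RT 30: heading 95 -> 65
    RT 90: heading 65 -> 335
    -- iteration 2/4 --
    FD 3.8: (12.069,-2.214) -> (15.513,-3.82) [heading=335, draw]
    RT 30: heading 335 -> 305
    RT 90: heading 305 -> 215
    -- iteration 3/4 --
    FD 3.8: (15.513,-3.82) -> (12.4,-6) [heading=215, draw]
    RT 30: heading 215 -> 185
    RT 90: heading 185 -> 95
    -- iteration 4/4 --
    FD 3.8: (12.4,-6) -> (12.069,-2.214) [heading=95, draw]
    RT 30: heading 95 -> 65
    RT 90: heading 65 -> 335
  ]
  -- iteration 2/4 --
  RT 265: heading 335 -> 70
  REPEAT 4 [
    -- iteration 1/4 --
    FD 3.8: (12.069,-2.214) -> (13.368,1.356) [heading=70, draw]
    RT 30: heading 70 -> 40
    RT 90: heading 40 -> 310
    -- iteration 2/4 --
    FD 3.8: (13.368,1.356) -> (15.811,-1.555) [heading=310, draw]
    RT 30: heading 310 -> 280
    RT 90: heading 280 -> 190
    -- iteration 3/4 --
    FD 3.8: (15.811,-1.555) -> (12.069,-2.214) [heading=190, draw]
    RT 30: heading 190 -> 160
    RT 90: heading 160 -> 70
    -- iteration 4/4 --
    FD 3.8: (12.069,-2.214) -> (13.368,1.356) [heading=70, draw]
    RT 30: heading 70 -> 40
    RT 90: heading 40 -> 310
  ]
  -- iteration 3/4 --
  RT 265: heading 310 -> 45
  REPEAT 4 [
    -- iteration 1/4 --
    FD 3.8: (13.368,1.356) -> (16.055,4.043) [heading=45, draw]
    RT 30: heading 45 -> 15
    RT 90: heading 15 -> 285
    -- iteration 2/4 --
    FD 3.8: (16.055,4.043) -> (17.039,0.373) [heading=285, draw]
    RT 30: heading 285 -> 255
    RT 90: heading 255 -> 165
    -- iteration 3/4 --
    FD 3.8: (17.039,0.373) -> (13.368,1.356) [heading=165, draw]
    RT 30: heading 165 -> 135
    RT 90: heading 135 -> 45
    -- iteration 4/4 --
    FD 3.8: (13.368,1.356) -> (16.055,4.043) [heading=45, draw]
    RT 30: heading 45 -> 15
    RT 90: heading 15 -> 285
  ]
  -- iteration 4/4 --
  RT 265: heading 285 -> 20
  REPEAT 4 [
    -- iteration 1/4 --
    FD 3.8: (16.055,4.043) -> (19.626,5.343) [heading=20, draw]
    RT 30: heading 20 -> 350
    RT 90: heading 350 -> 260
    -- iteration 2/4 --
    FD 3.8: (19.626,5.343) -> (18.966,1.601) [heading=260, draw]
    RT 30: heading 260 -> 230
    RT 90: heading 230 -> 140
    -- iteration 3/4 --
    FD 3.8: (18.966,1.601) -> (16.055,4.043) [heading=140, draw]
    RT 30: heading 140 -> 110
    RT 90: heading 110 -> 20
    -- iteration 4/4 --
    FD 3.8: (16.055,4.043) -> (19.626,5.343) [heading=20, draw]
    RT 30: heading 20 -> 350
    RT 90: heading 350 -> 260
  ]
]
FD 8: (19.626,5.343) -> (18.237,-2.535) [heading=260, draw]
RT 72: heading 260 -> 188
FD 1.1: (18.237,-2.535) -> (17.148,-2.688) [heading=188, draw]
Final: pos=(17.148,-2.688), heading=188, 19 segment(s) drawn

Segment lengths:
  seg 1: (9,-6) -> (12.4,-6), length = 3.4
  seg 2: (12.4,-6) -> (12.069,-2.214), length = 3.8
  seg 3: (12.069,-2.214) -> (15.513,-3.82), length = 3.8
  seg 4: (15.513,-3.82) -> (12.4,-6), length = 3.8
  seg 5: (12.4,-6) -> (12.069,-2.214), length = 3.8
  seg 6: (12.069,-2.214) -> (13.368,1.356), length = 3.8
  seg 7: (13.368,1.356) -> (15.811,-1.555), length = 3.8
  seg 8: (15.811,-1.555) -> (12.069,-2.214), length = 3.8
  seg 9: (12.069,-2.214) -> (13.368,1.356), length = 3.8
  seg 10: (13.368,1.356) -> (16.055,4.043), length = 3.8
  seg 11: (16.055,4.043) -> (17.039,0.373), length = 3.8
  seg 12: (17.039,0.373) -> (13.368,1.356), length = 3.8
  seg 13: (13.368,1.356) -> (16.055,4.043), length = 3.8
  seg 14: (16.055,4.043) -> (19.626,5.343), length = 3.8
  seg 15: (19.626,5.343) -> (18.966,1.601), length = 3.8
  seg 16: (18.966,1.601) -> (16.055,4.043), length = 3.8
  seg 17: (16.055,4.043) -> (19.626,5.343), length = 3.8
  seg 18: (19.626,5.343) -> (18.237,-2.535), length = 8
  seg 19: (18.237,-2.535) -> (17.148,-2.688), length = 1.1
Total = 73.3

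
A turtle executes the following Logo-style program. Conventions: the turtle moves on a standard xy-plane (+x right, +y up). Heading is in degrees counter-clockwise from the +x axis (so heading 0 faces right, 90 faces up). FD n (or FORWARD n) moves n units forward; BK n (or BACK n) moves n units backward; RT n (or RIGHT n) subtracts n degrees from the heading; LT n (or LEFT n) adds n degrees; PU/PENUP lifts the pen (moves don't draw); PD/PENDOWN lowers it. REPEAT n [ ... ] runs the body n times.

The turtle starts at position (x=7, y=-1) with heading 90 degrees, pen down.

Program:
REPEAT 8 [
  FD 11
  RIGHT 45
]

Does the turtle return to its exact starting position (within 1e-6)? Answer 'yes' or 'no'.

Executing turtle program step by step:
Start: pos=(7,-1), heading=90, pen down
REPEAT 8 [
  -- iteration 1/8 --
  FD 11: (7,-1) -> (7,10) [heading=90, draw]
  RT 45: heading 90 -> 45
  -- iteration 2/8 --
  FD 11: (7,10) -> (14.778,17.778) [heading=45, draw]
  RT 45: heading 45 -> 0
  -- iteration 3/8 --
  FD 11: (14.778,17.778) -> (25.778,17.778) [heading=0, draw]
  RT 45: heading 0 -> 315
  -- iteration 4/8 --
  FD 11: (25.778,17.778) -> (33.556,10) [heading=315, draw]
  RT 45: heading 315 -> 270
  -- iteration 5/8 --
  FD 11: (33.556,10) -> (33.556,-1) [heading=270, draw]
  RT 45: heading 270 -> 225
  -- iteration 6/8 --
  FD 11: (33.556,-1) -> (25.778,-8.778) [heading=225, draw]
  RT 45: heading 225 -> 180
  -- iteration 7/8 --
  FD 11: (25.778,-8.778) -> (14.778,-8.778) [heading=180, draw]
  RT 45: heading 180 -> 135
  -- iteration 8/8 --
  FD 11: (14.778,-8.778) -> (7,-1) [heading=135, draw]
  RT 45: heading 135 -> 90
]
Final: pos=(7,-1), heading=90, 8 segment(s) drawn

Start position: (7, -1)
Final position: (7, -1)
Distance = 0; < 1e-6 -> CLOSED

Answer: yes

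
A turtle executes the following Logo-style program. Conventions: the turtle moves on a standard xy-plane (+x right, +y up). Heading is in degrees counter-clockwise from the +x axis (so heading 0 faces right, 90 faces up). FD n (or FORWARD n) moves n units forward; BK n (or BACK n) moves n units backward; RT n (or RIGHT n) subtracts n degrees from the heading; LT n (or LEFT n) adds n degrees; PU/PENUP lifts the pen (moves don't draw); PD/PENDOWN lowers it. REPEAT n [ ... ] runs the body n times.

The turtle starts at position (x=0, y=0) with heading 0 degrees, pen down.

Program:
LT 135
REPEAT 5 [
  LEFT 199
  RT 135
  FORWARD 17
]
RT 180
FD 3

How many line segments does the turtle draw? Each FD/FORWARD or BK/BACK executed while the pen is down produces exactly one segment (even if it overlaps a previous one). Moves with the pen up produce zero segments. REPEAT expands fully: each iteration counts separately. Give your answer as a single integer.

Executing turtle program step by step:
Start: pos=(0,0), heading=0, pen down
LT 135: heading 0 -> 135
REPEAT 5 [
  -- iteration 1/5 --
  LT 199: heading 135 -> 334
  RT 135: heading 334 -> 199
  FD 17: (0,0) -> (-16.074,-5.535) [heading=199, draw]
  -- iteration 2/5 --
  LT 199: heading 199 -> 38
  RT 135: heading 38 -> 263
  FD 17: (-16.074,-5.535) -> (-18.146,-22.408) [heading=263, draw]
  -- iteration 3/5 --
  LT 199: heading 263 -> 102
  RT 135: heading 102 -> 327
  FD 17: (-18.146,-22.408) -> (-3.888,-31.667) [heading=327, draw]
  -- iteration 4/5 --
  LT 199: heading 327 -> 166
  RT 135: heading 166 -> 31
  FD 17: (-3.888,-31.667) -> (10.684,-22.911) [heading=31, draw]
  -- iteration 5/5 --
  LT 199: heading 31 -> 230
  RT 135: heading 230 -> 95
  FD 17: (10.684,-22.911) -> (9.202,-5.976) [heading=95, draw]
]
RT 180: heading 95 -> 275
FD 3: (9.202,-5.976) -> (9.463,-8.964) [heading=275, draw]
Final: pos=(9.463,-8.964), heading=275, 6 segment(s) drawn
Segments drawn: 6

Answer: 6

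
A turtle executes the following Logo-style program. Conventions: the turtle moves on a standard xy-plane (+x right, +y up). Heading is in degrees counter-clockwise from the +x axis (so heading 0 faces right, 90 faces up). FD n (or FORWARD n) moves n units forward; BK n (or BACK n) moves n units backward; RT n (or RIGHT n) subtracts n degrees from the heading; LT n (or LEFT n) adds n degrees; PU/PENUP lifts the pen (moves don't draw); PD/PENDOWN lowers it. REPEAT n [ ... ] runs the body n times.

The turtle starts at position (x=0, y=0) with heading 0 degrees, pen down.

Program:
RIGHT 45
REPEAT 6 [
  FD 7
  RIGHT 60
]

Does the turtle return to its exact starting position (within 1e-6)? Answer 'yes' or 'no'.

Executing turtle program step by step:
Start: pos=(0,0), heading=0, pen down
RT 45: heading 0 -> 315
REPEAT 6 [
  -- iteration 1/6 --
  FD 7: (0,0) -> (4.95,-4.95) [heading=315, draw]
  RT 60: heading 315 -> 255
  -- iteration 2/6 --
  FD 7: (4.95,-4.95) -> (3.138,-11.711) [heading=255, draw]
  RT 60: heading 255 -> 195
  -- iteration 3/6 --
  FD 7: (3.138,-11.711) -> (-3.623,-13.523) [heading=195, draw]
  RT 60: heading 195 -> 135
  -- iteration 4/6 --
  FD 7: (-3.623,-13.523) -> (-8.573,-8.573) [heading=135, draw]
  RT 60: heading 135 -> 75
  -- iteration 5/6 --
  FD 7: (-8.573,-8.573) -> (-6.761,-1.812) [heading=75, draw]
  RT 60: heading 75 -> 15
  -- iteration 6/6 --
  FD 7: (-6.761,-1.812) -> (0,0) [heading=15, draw]
  RT 60: heading 15 -> 315
]
Final: pos=(0,0), heading=315, 6 segment(s) drawn

Start position: (0, 0)
Final position: (0, 0)
Distance = 0; < 1e-6 -> CLOSED

Answer: yes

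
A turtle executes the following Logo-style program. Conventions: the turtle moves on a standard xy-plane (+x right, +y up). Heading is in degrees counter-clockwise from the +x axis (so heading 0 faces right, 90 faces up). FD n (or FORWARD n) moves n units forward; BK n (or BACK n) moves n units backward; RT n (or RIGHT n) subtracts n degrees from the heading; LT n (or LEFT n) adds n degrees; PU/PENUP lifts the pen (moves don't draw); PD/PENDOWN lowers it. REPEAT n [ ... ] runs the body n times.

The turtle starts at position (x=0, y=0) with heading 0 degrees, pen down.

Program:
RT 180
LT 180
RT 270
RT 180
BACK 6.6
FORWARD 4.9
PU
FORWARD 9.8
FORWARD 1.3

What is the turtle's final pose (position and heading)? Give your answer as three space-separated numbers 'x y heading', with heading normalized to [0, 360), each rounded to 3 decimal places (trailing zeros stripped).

Answer: 0 -9.4 270

Derivation:
Executing turtle program step by step:
Start: pos=(0,0), heading=0, pen down
RT 180: heading 0 -> 180
LT 180: heading 180 -> 0
RT 270: heading 0 -> 90
RT 180: heading 90 -> 270
BK 6.6: (0,0) -> (0,6.6) [heading=270, draw]
FD 4.9: (0,6.6) -> (0,1.7) [heading=270, draw]
PU: pen up
FD 9.8: (0,1.7) -> (0,-8.1) [heading=270, move]
FD 1.3: (0,-8.1) -> (0,-9.4) [heading=270, move]
Final: pos=(0,-9.4), heading=270, 2 segment(s) drawn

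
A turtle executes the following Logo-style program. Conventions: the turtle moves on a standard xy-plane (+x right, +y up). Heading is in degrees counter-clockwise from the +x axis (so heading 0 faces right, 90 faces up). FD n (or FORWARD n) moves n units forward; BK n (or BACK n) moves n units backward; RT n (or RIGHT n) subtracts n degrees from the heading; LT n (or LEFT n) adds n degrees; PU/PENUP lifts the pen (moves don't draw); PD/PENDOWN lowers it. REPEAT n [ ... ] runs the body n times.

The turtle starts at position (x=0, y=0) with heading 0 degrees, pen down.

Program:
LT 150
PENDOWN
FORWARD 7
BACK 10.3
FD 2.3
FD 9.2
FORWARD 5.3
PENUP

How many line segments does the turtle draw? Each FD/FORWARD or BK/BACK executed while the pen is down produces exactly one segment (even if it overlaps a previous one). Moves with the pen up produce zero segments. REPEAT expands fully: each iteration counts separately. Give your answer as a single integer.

Executing turtle program step by step:
Start: pos=(0,0), heading=0, pen down
LT 150: heading 0 -> 150
PD: pen down
FD 7: (0,0) -> (-6.062,3.5) [heading=150, draw]
BK 10.3: (-6.062,3.5) -> (2.858,-1.65) [heading=150, draw]
FD 2.3: (2.858,-1.65) -> (0.866,-0.5) [heading=150, draw]
FD 9.2: (0.866,-0.5) -> (-7.101,4.1) [heading=150, draw]
FD 5.3: (-7.101,4.1) -> (-11.691,6.75) [heading=150, draw]
PU: pen up
Final: pos=(-11.691,6.75), heading=150, 5 segment(s) drawn
Segments drawn: 5

Answer: 5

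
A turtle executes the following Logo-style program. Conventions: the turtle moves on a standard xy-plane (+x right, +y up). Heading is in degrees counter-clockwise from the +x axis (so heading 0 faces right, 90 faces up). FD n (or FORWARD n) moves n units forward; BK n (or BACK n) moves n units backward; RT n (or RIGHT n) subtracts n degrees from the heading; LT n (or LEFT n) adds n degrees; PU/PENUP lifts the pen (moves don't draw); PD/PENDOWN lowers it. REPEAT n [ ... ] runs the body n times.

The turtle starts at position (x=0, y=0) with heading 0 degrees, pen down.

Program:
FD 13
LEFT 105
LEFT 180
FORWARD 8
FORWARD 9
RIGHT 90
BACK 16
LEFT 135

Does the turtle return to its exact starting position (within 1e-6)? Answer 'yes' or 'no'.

Answer: no

Derivation:
Executing turtle program step by step:
Start: pos=(0,0), heading=0, pen down
FD 13: (0,0) -> (13,0) [heading=0, draw]
LT 105: heading 0 -> 105
LT 180: heading 105 -> 285
FD 8: (13,0) -> (15.071,-7.727) [heading=285, draw]
FD 9: (15.071,-7.727) -> (17.4,-16.421) [heading=285, draw]
RT 90: heading 285 -> 195
BK 16: (17.4,-16.421) -> (32.855,-12.28) [heading=195, draw]
LT 135: heading 195 -> 330
Final: pos=(32.855,-12.28), heading=330, 4 segment(s) drawn

Start position: (0, 0)
Final position: (32.855, -12.28)
Distance = 35.075; >= 1e-6 -> NOT closed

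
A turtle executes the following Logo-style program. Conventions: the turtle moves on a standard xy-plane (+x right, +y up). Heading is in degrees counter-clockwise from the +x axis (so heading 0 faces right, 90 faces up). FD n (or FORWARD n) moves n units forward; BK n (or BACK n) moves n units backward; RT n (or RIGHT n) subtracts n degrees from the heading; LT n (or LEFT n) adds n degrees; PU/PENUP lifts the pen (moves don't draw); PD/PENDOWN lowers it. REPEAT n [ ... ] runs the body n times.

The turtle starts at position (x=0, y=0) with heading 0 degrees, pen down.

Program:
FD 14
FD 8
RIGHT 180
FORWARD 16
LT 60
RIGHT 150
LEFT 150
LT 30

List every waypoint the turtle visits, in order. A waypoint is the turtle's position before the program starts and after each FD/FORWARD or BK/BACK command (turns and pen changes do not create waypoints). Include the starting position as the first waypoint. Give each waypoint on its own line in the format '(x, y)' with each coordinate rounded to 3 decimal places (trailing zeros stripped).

Executing turtle program step by step:
Start: pos=(0,0), heading=0, pen down
FD 14: (0,0) -> (14,0) [heading=0, draw]
FD 8: (14,0) -> (22,0) [heading=0, draw]
RT 180: heading 0 -> 180
FD 16: (22,0) -> (6,0) [heading=180, draw]
LT 60: heading 180 -> 240
RT 150: heading 240 -> 90
LT 150: heading 90 -> 240
LT 30: heading 240 -> 270
Final: pos=(6,0), heading=270, 3 segment(s) drawn
Waypoints (4 total):
(0, 0)
(14, 0)
(22, 0)
(6, 0)

Answer: (0, 0)
(14, 0)
(22, 0)
(6, 0)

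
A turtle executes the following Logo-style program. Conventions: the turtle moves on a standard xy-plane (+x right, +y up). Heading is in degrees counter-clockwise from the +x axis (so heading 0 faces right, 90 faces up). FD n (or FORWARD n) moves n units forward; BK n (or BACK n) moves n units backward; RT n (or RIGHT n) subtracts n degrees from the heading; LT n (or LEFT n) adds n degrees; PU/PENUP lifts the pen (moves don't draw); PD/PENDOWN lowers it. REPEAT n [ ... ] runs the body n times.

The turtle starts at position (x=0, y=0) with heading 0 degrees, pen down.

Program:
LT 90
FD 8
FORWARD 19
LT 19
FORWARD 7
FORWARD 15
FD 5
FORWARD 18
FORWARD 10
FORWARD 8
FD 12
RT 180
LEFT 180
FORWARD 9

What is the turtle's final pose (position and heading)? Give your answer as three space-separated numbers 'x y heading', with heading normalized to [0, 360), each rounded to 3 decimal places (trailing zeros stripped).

Answer: -27.348 106.424 109

Derivation:
Executing turtle program step by step:
Start: pos=(0,0), heading=0, pen down
LT 90: heading 0 -> 90
FD 8: (0,0) -> (0,8) [heading=90, draw]
FD 19: (0,8) -> (0,27) [heading=90, draw]
LT 19: heading 90 -> 109
FD 7: (0,27) -> (-2.279,33.619) [heading=109, draw]
FD 15: (-2.279,33.619) -> (-7.162,47.801) [heading=109, draw]
FD 5: (-7.162,47.801) -> (-8.79,52.529) [heading=109, draw]
FD 18: (-8.79,52.529) -> (-14.651,69.548) [heading=109, draw]
FD 10: (-14.651,69.548) -> (-17.906,79.004) [heading=109, draw]
FD 8: (-17.906,79.004) -> (-20.511,86.568) [heading=109, draw]
FD 12: (-20.511,86.568) -> (-24.418,97.914) [heading=109, draw]
RT 180: heading 109 -> 289
LT 180: heading 289 -> 109
FD 9: (-24.418,97.914) -> (-27.348,106.424) [heading=109, draw]
Final: pos=(-27.348,106.424), heading=109, 10 segment(s) drawn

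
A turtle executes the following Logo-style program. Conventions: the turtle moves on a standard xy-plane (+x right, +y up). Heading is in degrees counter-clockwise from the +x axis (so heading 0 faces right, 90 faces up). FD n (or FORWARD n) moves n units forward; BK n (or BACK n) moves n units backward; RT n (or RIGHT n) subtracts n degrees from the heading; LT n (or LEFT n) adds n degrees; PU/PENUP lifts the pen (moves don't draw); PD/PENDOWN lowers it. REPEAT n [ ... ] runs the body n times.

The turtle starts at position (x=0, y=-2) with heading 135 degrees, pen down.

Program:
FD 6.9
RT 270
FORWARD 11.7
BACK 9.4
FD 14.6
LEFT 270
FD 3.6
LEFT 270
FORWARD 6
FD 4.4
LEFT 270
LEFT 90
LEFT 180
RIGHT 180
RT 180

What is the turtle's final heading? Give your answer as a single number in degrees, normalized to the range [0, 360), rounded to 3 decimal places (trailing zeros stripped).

Executing turtle program step by step:
Start: pos=(0,-2), heading=135, pen down
FD 6.9: (0,-2) -> (-4.879,2.879) [heading=135, draw]
RT 270: heading 135 -> 225
FD 11.7: (-4.879,2.879) -> (-13.152,-5.394) [heading=225, draw]
BK 9.4: (-13.152,-5.394) -> (-6.505,1.253) [heading=225, draw]
FD 14.6: (-6.505,1.253) -> (-16.829,-9.071) [heading=225, draw]
LT 270: heading 225 -> 135
FD 3.6: (-16.829,-9.071) -> (-19.375,-6.525) [heading=135, draw]
LT 270: heading 135 -> 45
FD 6: (-19.375,-6.525) -> (-15.132,-2.283) [heading=45, draw]
FD 4.4: (-15.132,-2.283) -> (-12.021,0.828) [heading=45, draw]
LT 270: heading 45 -> 315
LT 90: heading 315 -> 45
LT 180: heading 45 -> 225
RT 180: heading 225 -> 45
RT 180: heading 45 -> 225
Final: pos=(-12.021,0.828), heading=225, 7 segment(s) drawn

Answer: 225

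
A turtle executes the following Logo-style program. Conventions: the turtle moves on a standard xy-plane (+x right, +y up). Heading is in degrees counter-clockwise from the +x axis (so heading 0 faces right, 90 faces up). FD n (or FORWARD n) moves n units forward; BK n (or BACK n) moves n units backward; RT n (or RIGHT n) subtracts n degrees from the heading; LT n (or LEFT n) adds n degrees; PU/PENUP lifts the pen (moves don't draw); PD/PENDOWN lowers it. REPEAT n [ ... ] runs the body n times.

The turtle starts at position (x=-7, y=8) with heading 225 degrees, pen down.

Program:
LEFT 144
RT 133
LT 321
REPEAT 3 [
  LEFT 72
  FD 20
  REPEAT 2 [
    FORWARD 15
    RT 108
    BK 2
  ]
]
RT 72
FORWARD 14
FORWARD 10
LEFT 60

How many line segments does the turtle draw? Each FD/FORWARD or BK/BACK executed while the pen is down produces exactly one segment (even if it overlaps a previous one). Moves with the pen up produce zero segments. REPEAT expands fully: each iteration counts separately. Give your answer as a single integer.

Executing turtle program step by step:
Start: pos=(-7,8), heading=225, pen down
LT 144: heading 225 -> 9
RT 133: heading 9 -> 236
LT 321: heading 236 -> 197
REPEAT 3 [
  -- iteration 1/3 --
  LT 72: heading 197 -> 269
  FD 20: (-7,8) -> (-7.349,-11.997) [heading=269, draw]
  REPEAT 2 [
    -- iteration 1/2 --
    FD 15: (-7.349,-11.997) -> (-7.611,-26.995) [heading=269, draw]
    RT 108: heading 269 -> 161
    BK 2: (-7.611,-26.995) -> (-5.72,-27.646) [heading=161, draw]
    -- iteration 2/2 --
    FD 15: (-5.72,-27.646) -> (-19.903,-22.762) [heading=161, draw]
    RT 108: heading 161 -> 53
    BK 2: (-19.903,-22.762) -> (-21.106,-24.36) [heading=53, draw]
  ]
  -- iteration 2/3 --
  LT 72: heading 53 -> 125
  FD 20: (-21.106,-24.36) -> (-32.578,-7.977) [heading=125, draw]
  REPEAT 2 [
    -- iteration 1/2 --
    FD 15: (-32.578,-7.977) -> (-41.181,4.311) [heading=125, draw]
    RT 108: heading 125 -> 17
    BK 2: (-41.181,4.311) -> (-43.094,3.726) [heading=17, draw]
    -- iteration 2/2 --
    FD 15: (-43.094,3.726) -> (-28.749,8.112) [heading=17, draw]
    RT 108: heading 17 -> 269
    BK 2: (-28.749,8.112) -> (-28.715,10.111) [heading=269, draw]
  ]
  -- iteration 3/3 --
  LT 72: heading 269 -> 341
  FD 20: (-28.715,10.111) -> (-9.804,3.6) [heading=341, draw]
  REPEAT 2 [
    -- iteration 1/2 --
    FD 15: (-9.804,3.6) -> (4.379,-1.284) [heading=341, draw]
    RT 108: heading 341 -> 233
    BK 2: (4.379,-1.284) -> (5.582,0.314) [heading=233, draw]
    -- iteration 2/2 --
    FD 15: (5.582,0.314) -> (-3.445,-11.666) [heading=233, draw]
    RT 108: heading 233 -> 125
    BK 2: (-3.445,-11.666) -> (-2.298,-13.304) [heading=125, draw]
  ]
]
RT 72: heading 125 -> 53
FD 14: (-2.298,-13.304) -> (6.128,-2.123) [heading=53, draw]
FD 10: (6.128,-2.123) -> (12.146,5.863) [heading=53, draw]
LT 60: heading 53 -> 113
Final: pos=(12.146,5.863), heading=113, 17 segment(s) drawn
Segments drawn: 17

Answer: 17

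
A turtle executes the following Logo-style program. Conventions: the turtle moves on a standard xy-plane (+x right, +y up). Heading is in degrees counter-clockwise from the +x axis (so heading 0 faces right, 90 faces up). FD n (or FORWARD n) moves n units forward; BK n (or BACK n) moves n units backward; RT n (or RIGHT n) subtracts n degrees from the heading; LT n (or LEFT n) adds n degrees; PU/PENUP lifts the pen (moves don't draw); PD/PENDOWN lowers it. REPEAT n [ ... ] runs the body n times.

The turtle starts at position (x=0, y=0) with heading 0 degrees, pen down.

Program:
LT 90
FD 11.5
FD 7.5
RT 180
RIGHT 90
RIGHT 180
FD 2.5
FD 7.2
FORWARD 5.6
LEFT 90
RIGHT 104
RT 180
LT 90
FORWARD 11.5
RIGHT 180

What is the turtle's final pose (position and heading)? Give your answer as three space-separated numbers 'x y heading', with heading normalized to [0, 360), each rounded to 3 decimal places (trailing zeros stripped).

Answer: 12.518 7.842 76

Derivation:
Executing turtle program step by step:
Start: pos=(0,0), heading=0, pen down
LT 90: heading 0 -> 90
FD 11.5: (0,0) -> (0,11.5) [heading=90, draw]
FD 7.5: (0,11.5) -> (0,19) [heading=90, draw]
RT 180: heading 90 -> 270
RT 90: heading 270 -> 180
RT 180: heading 180 -> 0
FD 2.5: (0,19) -> (2.5,19) [heading=0, draw]
FD 7.2: (2.5,19) -> (9.7,19) [heading=0, draw]
FD 5.6: (9.7,19) -> (15.3,19) [heading=0, draw]
LT 90: heading 0 -> 90
RT 104: heading 90 -> 346
RT 180: heading 346 -> 166
LT 90: heading 166 -> 256
FD 11.5: (15.3,19) -> (12.518,7.842) [heading=256, draw]
RT 180: heading 256 -> 76
Final: pos=(12.518,7.842), heading=76, 6 segment(s) drawn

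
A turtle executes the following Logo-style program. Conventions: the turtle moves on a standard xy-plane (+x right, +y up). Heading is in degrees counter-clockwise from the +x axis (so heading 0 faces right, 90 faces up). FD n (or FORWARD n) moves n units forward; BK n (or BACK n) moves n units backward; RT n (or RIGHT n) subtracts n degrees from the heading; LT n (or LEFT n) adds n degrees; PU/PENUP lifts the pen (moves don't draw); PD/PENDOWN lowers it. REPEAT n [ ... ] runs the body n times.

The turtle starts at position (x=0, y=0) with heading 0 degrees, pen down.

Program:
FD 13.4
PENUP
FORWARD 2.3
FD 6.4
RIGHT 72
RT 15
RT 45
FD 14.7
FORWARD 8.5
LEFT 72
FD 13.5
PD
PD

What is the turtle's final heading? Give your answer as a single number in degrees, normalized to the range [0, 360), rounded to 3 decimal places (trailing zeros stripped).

Executing turtle program step by step:
Start: pos=(0,0), heading=0, pen down
FD 13.4: (0,0) -> (13.4,0) [heading=0, draw]
PU: pen up
FD 2.3: (13.4,0) -> (15.7,0) [heading=0, move]
FD 6.4: (15.7,0) -> (22.1,0) [heading=0, move]
RT 72: heading 0 -> 288
RT 15: heading 288 -> 273
RT 45: heading 273 -> 228
FD 14.7: (22.1,0) -> (12.264,-10.924) [heading=228, move]
FD 8.5: (12.264,-10.924) -> (6.576,-17.241) [heading=228, move]
LT 72: heading 228 -> 300
FD 13.5: (6.576,-17.241) -> (13.326,-28.932) [heading=300, move]
PD: pen down
PD: pen down
Final: pos=(13.326,-28.932), heading=300, 1 segment(s) drawn

Answer: 300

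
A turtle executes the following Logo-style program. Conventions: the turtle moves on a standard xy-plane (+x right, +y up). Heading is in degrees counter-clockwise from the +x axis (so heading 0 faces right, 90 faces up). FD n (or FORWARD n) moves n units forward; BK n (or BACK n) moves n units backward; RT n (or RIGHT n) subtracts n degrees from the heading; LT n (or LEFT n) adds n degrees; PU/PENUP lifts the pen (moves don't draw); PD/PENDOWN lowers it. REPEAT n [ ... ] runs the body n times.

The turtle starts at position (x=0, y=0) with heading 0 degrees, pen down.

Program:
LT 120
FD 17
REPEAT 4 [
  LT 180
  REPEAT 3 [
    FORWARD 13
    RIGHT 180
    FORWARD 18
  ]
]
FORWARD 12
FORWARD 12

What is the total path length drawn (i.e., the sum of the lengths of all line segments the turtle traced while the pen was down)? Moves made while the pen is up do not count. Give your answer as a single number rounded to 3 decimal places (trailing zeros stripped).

Executing turtle program step by step:
Start: pos=(0,0), heading=0, pen down
LT 120: heading 0 -> 120
FD 17: (0,0) -> (-8.5,14.722) [heading=120, draw]
REPEAT 4 [
  -- iteration 1/4 --
  LT 180: heading 120 -> 300
  REPEAT 3 [
    -- iteration 1/3 --
    FD 13: (-8.5,14.722) -> (-2,3.464) [heading=300, draw]
    RT 180: heading 300 -> 120
    FD 18: (-2,3.464) -> (-11,19.053) [heading=120, draw]
    -- iteration 2/3 --
    FD 13: (-11,19.053) -> (-17.5,30.311) [heading=120, draw]
    RT 180: heading 120 -> 300
    FD 18: (-17.5,30.311) -> (-8.5,14.722) [heading=300, draw]
    -- iteration 3/3 --
    FD 13: (-8.5,14.722) -> (-2,3.464) [heading=300, draw]
    RT 180: heading 300 -> 120
    FD 18: (-2,3.464) -> (-11,19.053) [heading=120, draw]
  ]
  -- iteration 2/4 --
  LT 180: heading 120 -> 300
  REPEAT 3 [
    -- iteration 1/3 --
    FD 13: (-11,19.053) -> (-4.5,7.794) [heading=300, draw]
    RT 180: heading 300 -> 120
    FD 18: (-4.5,7.794) -> (-13.5,23.383) [heading=120, draw]
    -- iteration 2/3 --
    FD 13: (-13.5,23.383) -> (-20,34.641) [heading=120, draw]
    RT 180: heading 120 -> 300
    FD 18: (-20,34.641) -> (-11,19.053) [heading=300, draw]
    -- iteration 3/3 --
    FD 13: (-11,19.053) -> (-4.5,7.794) [heading=300, draw]
    RT 180: heading 300 -> 120
    FD 18: (-4.5,7.794) -> (-13.5,23.383) [heading=120, draw]
  ]
  -- iteration 3/4 --
  LT 180: heading 120 -> 300
  REPEAT 3 [
    -- iteration 1/3 --
    FD 13: (-13.5,23.383) -> (-7,12.124) [heading=300, draw]
    RT 180: heading 300 -> 120
    FD 18: (-7,12.124) -> (-16,27.713) [heading=120, draw]
    -- iteration 2/3 --
    FD 13: (-16,27.713) -> (-22.5,38.971) [heading=120, draw]
    RT 180: heading 120 -> 300
    FD 18: (-22.5,38.971) -> (-13.5,23.383) [heading=300, draw]
    -- iteration 3/3 --
    FD 13: (-13.5,23.383) -> (-7,12.124) [heading=300, draw]
    RT 180: heading 300 -> 120
    FD 18: (-7,12.124) -> (-16,27.713) [heading=120, draw]
  ]
  -- iteration 4/4 --
  LT 180: heading 120 -> 300
  REPEAT 3 [
    -- iteration 1/3 --
    FD 13: (-16,27.713) -> (-9.5,16.454) [heading=300, draw]
    RT 180: heading 300 -> 120
    FD 18: (-9.5,16.454) -> (-18.5,32.043) [heading=120, draw]
    -- iteration 2/3 --
    FD 13: (-18.5,32.043) -> (-25,43.301) [heading=120, draw]
    RT 180: heading 120 -> 300
    FD 18: (-25,43.301) -> (-16,27.713) [heading=300, draw]
    -- iteration 3/3 --
    FD 13: (-16,27.713) -> (-9.5,16.454) [heading=300, draw]
    RT 180: heading 300 -> 120
    FD 18: (-9.5,16.454) -> (-18.5,32.043) [heading=120, draw]
  ]
]
FD 12: (-18.5,32.043) -> (-24.5,42.435) [heading=120, draw]
FD 12: (-24.5,42.435) -> (-30.5,52.828) [heading=120, draw]
Final: pos=(-30.5,52.828), heading=120, 27 segment(s) drawn

Segment lengths:
  seg 1: (0,0) -> (-8.5,14.722), length = 17
  seg 2: (-8.5,14.722) -> (-2,3.464), length = 13
  seg 3: (-2,3.464) -> (-11,19.053), length = 18
  seg 4: (-11,19.053) -> (-17.5,30.311), length = 13
  seg 5: (-17.5,30.311) -> (-8.5,14.722), length = 18
  seg 6: (-8.5,14.722) -> (-2,3.464), length = 13
  seg 7: (-2,3.464) -> (-11,19.053), length = 18
  seg 8: (-11,19.053) -> (-4.5,7.794), length = 13
  seg 9: (-4.5,7.794) -> (-13.5,23.383), length = 18
  seg 10: (-13.5,23.383) -> (-20,34.641), length = 13
  seg 11: (-20,34.641) -> (-11,19.053), length = 18
  seg 12: (-11,19.053) -> (-4.5,7.794), length = 13
  seg 13: (-4.5,7.794) -> (-13.5,23.383), length = 18
  seg 14: (-13.5,23.383) -> (-7,12.124), length = 13
  seg 15: (-7,12.124) -> (-16,27.713), length = 18
  seg 16: (-16,27.713) -> (-22.5,38.971), length = 13
  seg 17: (-22.5,38.971) -> (-13.5,23.383), length = 18
  seg 18: (-13.5,23.383) -> (-7,12.124), length = 13
  seg 19: (-7,12.124) -> (-16,27.713), length = 18
  seg 20: (-16,27.713) -> (-9.5,16.454), length = 13
  seg 21: (-9.5,16.454) -> (-18.5,32.043), length = 18
  seg 22: (-18.5,32.043) -> (-25,43.301), length = 13
  seg 23: (-25,43.301) -> (-16,27.713), length = 18
  seg 24: (-16,27.713) -> (-9.5,16.454), length = 13
  seg 25: (-9.5,16.454) -> (-18.5,32.043), length = 18
  seg 26: (-18.5,32.043) -> (-24.5,42.435), length = 12
  seg 27: (-24.5,42.435) -> (-30.5,52.828), length = 12
Total = 413

Answer: 413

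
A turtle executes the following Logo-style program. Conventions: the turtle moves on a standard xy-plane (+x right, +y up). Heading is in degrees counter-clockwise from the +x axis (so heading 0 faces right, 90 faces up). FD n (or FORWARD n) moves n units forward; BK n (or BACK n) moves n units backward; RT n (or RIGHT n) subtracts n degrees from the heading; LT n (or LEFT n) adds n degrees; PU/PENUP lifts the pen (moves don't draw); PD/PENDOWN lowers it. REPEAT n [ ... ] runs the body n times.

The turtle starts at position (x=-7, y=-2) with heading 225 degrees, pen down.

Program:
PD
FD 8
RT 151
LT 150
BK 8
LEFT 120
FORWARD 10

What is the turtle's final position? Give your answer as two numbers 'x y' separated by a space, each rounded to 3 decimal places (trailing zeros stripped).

Executing turtle program step by step:
Start: pos=(-7,-2), heading=225, pen down
PD: pen down
FD 8: (-7,-2) -> (-12.657,-7.657) [heading=225, draw]
RT 151: heading 225 -> 74
LT 150: heading 74 -> 224
BK 8: (-12.657,-7.657) -> (-6.902,-2.1) [heading=224, draw]
LT 120: heading 224 -> 344
FD 10: (-6.902,-2.1) -> (2.71,-4.856) [heading=344, draw]
Final: pos=(2.71,-4.856), heading=344, 3 segment(s) drawn

Answer: 2.71 -4.856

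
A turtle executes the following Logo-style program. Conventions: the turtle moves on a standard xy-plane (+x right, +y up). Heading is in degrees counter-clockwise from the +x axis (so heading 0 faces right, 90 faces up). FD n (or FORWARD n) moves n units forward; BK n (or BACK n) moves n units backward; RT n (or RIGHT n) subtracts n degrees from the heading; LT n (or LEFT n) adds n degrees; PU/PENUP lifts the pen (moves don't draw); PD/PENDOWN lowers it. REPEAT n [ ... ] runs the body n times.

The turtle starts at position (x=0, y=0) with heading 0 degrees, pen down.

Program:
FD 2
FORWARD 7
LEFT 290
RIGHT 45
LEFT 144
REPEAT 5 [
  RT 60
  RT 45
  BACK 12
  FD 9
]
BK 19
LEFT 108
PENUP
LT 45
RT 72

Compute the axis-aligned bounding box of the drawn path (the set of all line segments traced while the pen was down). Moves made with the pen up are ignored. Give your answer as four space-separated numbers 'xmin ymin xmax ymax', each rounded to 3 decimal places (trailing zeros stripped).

Executing turtle program step by step:
Start: pos=(0,0), heading=0, pen down
FD 2: (0,0) -> (2,0) [heading=0, draw]
FD 7: (2,0) -> (9,0) [heading=0, draw]
LT 290: heading 0 -> 290
RT 45: heading 290 -> 245
LT 144: heading 245 -> 29
REPEAT 5 [
  -- iteration 1/5 --
  RT 60: heading 29 -> 329
  RT 45: heading 329 -> 284
  BK 12: (9,0) -> (6.097,11.644) [heading=284, draw]
  FD 9: (6.097,11.644) -> (8.274,2.911) [heading=284, draw]
  -- iteration 2/5 --
  RT 60: heading 284 -> 224
  RT 45: heading 224 -> 179
  BK 12: (8.274,2.911) -> (20.272,2.701) [heading=179, draw]
  FD 9: (20.272,2.701) -> (11.274,2.859) [heading=179, draw]
  -- iteration 3/5 --
  RT 60: heading 179 -> 119
  RT 45: heading 119 -> 74
  BK 12: (11.274,2.859) -> (7.966,-8.677) [heading=74, draw]
  FD 9: (7.966,-8.677) -> (10.447,-0.025) [heading=74, draw]
  -- iteration 4/5 --
  RT 60: heading 74 -> 14
  RT 45: heading 14 -> 329
  BK 12: (10.447,-0.025) -> (0.161,6.155) [heading=329, draw]
  FD 9: (0.161,6.155) -> (7.875,1.52) [heading=329, draw]
  -- iteration 5/5 --
  RT 60: heading 329 -> 269
  RT 45: heading 269 -> 224
  BK 12: (7.875,1.52) -> (16.507,9.856) [heading=224, draw]
  FD 9: (16.507,9.856) -> (10.033,3.604) [heading=224, draw]
]
BK 19: (10.033,3.604) -> (23.701,16.802) [heading=224, draw]
LT 108: heading 224 -> 332
PU: pen up
LT 45: heading 332 -> 17
RT 72: heading 17 -> 305
Final: pos=(23.701,16.802), heading=305, 13 segment(s) drawn

Segment endpoints: x in {0, 0.161, 2, 6.097, 7.875, 7.966, 8.274, 9, 10.033, 10.447, 11.274, 16.507, 20.272, 23.701}, y in {-8.677, -0.025, 0, 1.52, 2.701, 2.859, 2.911, 3.604, 6.155, 9.856, 11.644, 16.802}
xmin=0, ymin=-8.677, xmax=23.701, ymax=16.802

Answer: 0 -8.677 23.701 16.802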